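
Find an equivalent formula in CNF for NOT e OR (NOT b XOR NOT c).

(NOT e OR NOT b OR NOT c) AND (NOT e OR b OR c)

NOT e OR (NOT b XOR NOT c)
≡ NOT e OR ((NOT b OR NOT c) AND NOT (NOT b AND NOT c))   [expand XOR]
≡ NOT e OR ((NOT b OR NOT c) AND (NOT NOT b OR NOT NOT c))   [De Morgan]
≡ NOT e OR ((NOT b OR NOT c) AND (b OR NOT NOT c))   [double negation]
≡ NOT e OR ((NOT b OR NOT c) AND (b OR c))   [double negation]
≡ (NOT e OR NOT b OR NOT c) AND (NOT e OR b OR c)   [distribute OR over AND]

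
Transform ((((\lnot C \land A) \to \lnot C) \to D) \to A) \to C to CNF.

((((\lnot C \land A) \to \lnot C) \to D) \to A) \to C
⇔ \lnot ((((\lnot C \land A) \to \lnot C) \to D) \to A) \lor C
⇔ \lnot (\lnot (((\lnot C \land A) \to \lnot C) \to D) \lor A) \lor C
⇔ \lnot (\lnot (\lnot ((\lnot C \land A) \to \lnot C) \lor D) \lor A) \lor C
⇔ \lnot (\lnot (\lnot (\lnot (\lnot C \land A) \lor \lnot C) \lor D) \lor A) \lor C
⇔ (\lnot \lnot (\lnot (\lnot (\lnot C \land A) \lor \lnot C) \lor D) \land \lnot A) \lor C
⇔ ((\lnot (\lnot (\lnot C \land A) \lor \lnot C) \lor D) \land \lnot A) \lor C
⇔ (((\lnot \lnot (\lnot C \land A) \land \lnot \lnot C) \lor D) \land \lnot A) \lor C
⇔ (((\lnot C \land A \land \lnot \lnot C) \lor D) \land \lnot A) \lor C
⇔ (((\lnot C \land A \land C) \lor D) \land \lnot A) \lor C
⇔ (\lnot C \lor D \lor C) \land (A \lor D \lor C) \land (C \lor D \lor C) \land (\lnot A \lor C)
⇔ (C \lor D) \land (\lnot A \lor C)

(C \lor D) \land (\lnot A \lor C)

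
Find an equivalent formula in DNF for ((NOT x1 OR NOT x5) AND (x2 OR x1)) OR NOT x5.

((NOT x1 OR NOT x5) AND (x2 OR x1)) OR NOT x5
≡ (NOT x1 AND x2) OR (NOT x1 AND x1) OR (NOT x5 AND x2) OR (NOT x5 AND x1) OR NOT x5   (distribute AND over OR)
≡ (NOT x1 AND x2) OR NOT x5   (simplify)

(NOT x1 AND x2) OR NOT x5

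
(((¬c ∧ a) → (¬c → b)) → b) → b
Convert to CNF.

c ∨ ¬a ∨ b

(((¬c ∧ a) → (¬c → b)) → b) → b
≡ ¬(((¬c ∧ a) → (¬c → b)) → b) ∨ b   (eliminate →)
≡ ¬(¬((¬c ∧ a) → (¬c → b)) ∨ b) ∨ b   (eliminate →)
≡ ¬(¬(¬(¬c ∧ a) ∨ (¬c → b)) ∨ b) ∨ b   (eliminate →)
≡ ¬(¬(¬(¬c ∧ a) ∨ ¬¬c ∨ b) ∨ b) ∨ b   (eliminate →)
≡ (¬¬(¬(¬c ∧ a) ∨ ¬¬c ∨ b) ∧ ¬b) ∨ b   (De Morgan)
≡ ((¬(¬c ∧ a) ∨ ¬¬c ∨ b) ∧ ¬b) ∨ b   (double negation)
≡ ((¬¬c ∨ ¬a ∨ ¬¬c ∨ b) ∧ ¬b) ∨ b   (De Morgan)
≡ ((c ∨ ¬a ∨ ¬¬c ∨ b) ∧ ¬b) ∨ b   (double negation)
≡ ((c ∨ ¬a ∨ c ∨ b) ∧ ¬b) ∨ b   (double negation)
≡ (c ∨ ¬a ∨ c ∨ b ∨ b) ∧ (¬b ∨ b)   (distribute ∨ over ∧)
≡ c ∨ ¬a ∨ b   (simplify)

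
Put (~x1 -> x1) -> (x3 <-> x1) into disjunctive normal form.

~x1 | (x1 & x3)

(~x1 -> x1) -> (x3 <-> x1)
⇔ ~(~x1 -> x1) | (x3 <-> x1)   — eliminate ->
⇔ ~(~~x1 | x1) | (x3 <-> x1)   — eliminate ->
⇔ ~(~~x1 | x1) | ((x3 -> x1) & (x1 -> x3))   — eliminate <->
⇔ ~(~~x1 | x1) | ((~x3 | x1) & (x1 -> x3))   — eliminate ->
⇔ ~(~~x1 | x1) | ((~x3 | x1) & (~x1 | x3))   — eliminate ->
⇔ (~~~x1 & ~x1) | ((~x3 | x1) & (~x1 | x3))   — De Morgan
⇔ (~x1 & ~x1) | ((~x3 | x1) & (~x1 | x3))   — double negation
⇔ (~x1 & ~x1) | (~x3 & ~x1) | (~x3 & x3) | (x1 & ~x1) | (x1 & x3)   — distribute & over |
⇔ ~x1 | (x1 & x3)   — simplify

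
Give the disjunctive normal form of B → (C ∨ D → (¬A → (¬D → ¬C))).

¬B ∨ A ∨ D ∨ ¬C

B → (C ∨ D → (¬A → (¬D → ¬C)))
≡ ¬B ∨ (C ∨ D → (¬A → (¬D → ¬C)))   (eliminate →)
≡ ¬B ∨ ¬(C ∨ D) ∨ (¬A → (¬D → ¬C))   (eliminate →)
≡ ¬B ∨ ¬(C ∨ D) ∨ ¬¬A ∨ (¬D → ¬C)   (eliminate →)
≡ ¬B ∨ ¬(C ∨ D) ∨ ¬¬A ∨ ¬¬D ∨ ¬C   (eliminate →)
≡ ¬B ∨ ¬C ∧ ¬D ∨ ¬¬A ∨ ¬¬D ∨ ¬C   (De Morgan)
≡ ¬B ∨ ¬C ∧ ¬D ∨ A ∨ ¬¬D ∨ ¬C   (double negation)
≡ ¬B ∨ ¬C ∧ ¬D ∨ A ∨ D ∨ ¬C   (double negation)
≡ ¬B ∨ A ∨ D ∨ ¬C   (simplify)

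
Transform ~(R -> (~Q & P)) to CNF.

R & (Q | ~P)

~(R -> (~Q & P))
≡ ~(~R | (~Q & P))   [eliminate ->]
≡ ~~R & ~(~Q & P)   [De Morgan]
≡ R & ~(~Q & P)   [double negation]
≡ R & (~~Q | ~P)   [De Morgan]
≡ R & (Q | ~P)   [double negation]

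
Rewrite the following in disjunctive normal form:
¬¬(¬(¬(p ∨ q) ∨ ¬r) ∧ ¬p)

q ∧ r ∧ ¬p

¬¬(¬(¬(p ∨ q) ∨ ¬r) ∧ ¬p)
≡ ¬(¬(p ∨ q) ∨ ¬r) ∧ ¬p
≡ ¬¬(p ∨ q) ∧ ¬¬r ∧ ¬p
≡ (p ∨ q) ∧ ¬¬r ∧ ¬p
≡ (p ∨ q) ∧ r ∧ ¬p
≡ (p ∧ r ∧ ¬p) ∨ (q ∧ r ∧ ¬p)
≡ q ∧ r ∧ ¬p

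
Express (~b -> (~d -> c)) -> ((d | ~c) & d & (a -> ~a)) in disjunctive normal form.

(~b -> (~d -> c)) -> ((d | ~c) & d & (a -> ~a))
≡ ~(~b -> (~d -> c)) | ((d | ~c) & d & (a -> ~a))   (eliminate ->)
≡ ~(~~b | (~d -> c)) | ((d | ~c) & d & (a -> ~a))   (eliminate ->)
≡ ~(~~b | ~~d | c) | ((d | ~c) & d & (a -> ~a))   (eliminate ->)
≡ ~(~~b | ~~d | c) | ((d | ~c) & d & (~a | ~a))   (eliminate ->)
≡ (~~~b & ~~~d & ~c) | ((d | ~c) & d & (~a | ~a))   (De Morgan)
≡ (~b & ~~~d & ~c) | ((d | ~c) & d & (~a | ~a))   (double negation)
≡ (~b & ~d & ~c) | ((d | ~c) & d & (~a | ~a))   (double negation)
≡ (~b & ~d & ~c) | (d & d & ~a) | (d & d & ~a) | (~c & d & ~a) | (~c & d & ~a)   (distribute & over |)
≡ (~b & ~d & ~c) | (d & ~a)   (simplify)

(~b & ~d & ~c) | (d & ~a)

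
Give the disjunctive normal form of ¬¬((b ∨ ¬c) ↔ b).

(¬b ∧ c) ∨ b

¬¬((b ∨ ¬c) ↔ b)
⇔ ¬¬(((b ∨ ¬c) → b) ∧ (b → (b ∨ ¬c)))   [eliminate ↔]
⇔ ¬¬((¬(b ∨ ¬c) ∨ b) ∧ (b → (b ∨ ¬c)))   [eliminate →]
⇔ ¬¬((¬(b ∨ ¬c) ∨ b) ∧ (¬b ∨ b ∨ ¬c))   [eliminate →]
⇔ (¬(b ∨ ¬c) ∨ b) ∧ (¬b ∨ b ∨ ¬c)   [double negation]
⇔ ((¬b ∧ ¬¬c) ∨ b) ∧ (¬b ∨ b ∨ ¬c)   [De Morgan]
⇔ ((¬b ∧ c) ∨ b) ∧ (¬b ∨ b ∨ ¬c)   [double negation]
⇔ (¬b ∧ c ∧ ¬b) ∨ (¬b ∧ c ∧ b) ∨ (¬b ∧ c ∧ ¬c) ∨ (b ∧ ¬b) ∨ (b ∧ b) ∨ (b ∧ ¬c)   [distribute ∧ over ∨]
⇔ (¬b ∧ c) ∨ b   [simplify]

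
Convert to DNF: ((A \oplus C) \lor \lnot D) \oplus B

((A \oplus C) \lor \lnot D) \oplus B
= (((A \oplus C) \lor \lnot D) \land \lnot B) \lor (\lnot ((A \oplus C) \lor \lnot D) \land B)
= (((A \land \lnot C) \lor (\lnot A \land C) \lor \lnot D) \land \lnot B) \lor (\lnot ((A \oplus C) \lor \lnot D) \land B)
= (((A \land \lnot C) \lor (\lnot A \land C) \lor \lnot D) \land \lnot B) \lor (\lnot ((A \land \lnot C) \lor (\lnot A \land C) \lor \lnot D) \land B)
= (((A \land \lnot C) \lor (\lnot A \land C) \lor \lnot D) \land \lnot B) \lor (\lnot (A \land \lnot C) \land \lnot (\lnot A \land C) \land \lnot \lnot D \land B)
= (((A \land \lnot C) \lor (\lnot A \land C) \lor \lnot D) \land \lnot B) \lor ((\lnot A \lor \lnot \lnot C) \land \lnot (\lnot A \land C) \land \lnot \lnot D \land B)
= (((A \land \lnot C) \lor (\lnot A \land C) \lor \lnot D) \land \lnot B) \lor ((\lnot A \lor C) \land \lnot (\lnot A \land C) \land \lnot \lnot D \land B)
= (((A \land \lnot C) \lor (\lnot A \land C) \lor \lnot D) \land \lnot B) \lor ((\lnot A \lor C) \land (\lnot \lnot A \lor \lnot C) \land \lnot \lnot D \land B)
= (((A \land \lnot C) \lor (\lnot A \land C) \lor \lnot D) \land \lnot B) \lor ((\lnot A \lor C) \land (A \lor \lnot C) \land \lnot \lnot D \land B)
= (((A \land \lnot C) \lor (\lnot A \land C) \lor \lnot D) \land \lnot B) \lor ((\lnot A \lor C) \land (A \lor \lnot C) \land D \land B)
= (A \land \lnot C \land \lnot B) \lor (\lnot A \land C \land \lnot B) \lor (\lnot D \land \lnot B) \lor (\lnot A \land A \land D \land B) \lor (\lnot A \land \lnot C \land D \land B) \lor (C \land A \land D \land B) \lor (C \land \lnot C \land D \land B)
= (A \land \lnot C \land \lnot B) \lor (\lnot A \land C \land \lnot B) \lor (\lnot D \land \lnot B) \lor (\lnot A \land \lnot C \land D \land B) \lor (C \land A \land D \land B)

(A \land \lnot C \land \lnot B) \lor (\lnot A \land C \land \lnot B) \lor (\lnot D \land \lnot B) \lor (\lnot A \land \lnot C \land D \land B) \lor (C \land A \land D \land B)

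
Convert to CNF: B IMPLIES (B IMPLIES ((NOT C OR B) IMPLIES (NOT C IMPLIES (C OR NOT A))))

NOT B OR C OR NOT A

B IMPLIES (B IMPLIES ((NOT C OR B) IMPLIES (NOT C IMPLIES (C OR NOT A))))
⇔ NOT B OR (B IMPLIES ((NOT C OR B) IMPLIES (NOT C IMPLIES (C OR NOT A))))   [eliminate IMPLIES]
⇔ NOT B OR NOT B OR ((NOT C OR B) IMPLIES (NOT C IMPLIES (C OR NOT A)))   [eliminate IMPLIES]
⇔ NOT B OR NOT B OR NOT (NOT C OR B) OR (NOT C IMPLIES (C OR NOT A))   [eliminate IMPLIES]
⇔ NOT B OR NOT B OR NOT (NOT C OR B) OR NOT NOT C OR C OR NOT A   [eliminate IMPLIES]
⇔ NOT B OR NOT B OR (NOT NOT C AND NOT B) OR NOT NOT C OR C OR NOT A   [De Morgan]
⇔ NOT B OR NOT B OR (C AND NOT B) OR NOT NOT C OR C OR NOT A   [double negation]
⇔ NOT B OR NOT B OR (C AND NOT B) OR C OR C OR NOT A   [double negation]
⇔ (NOT B OR NOT B OR C OR C OR C OR NOT A) AND (NOT B OR NOT B OR NOT B OR C OR C OR NOT A)   [distribute OR over AND]
⇔ NOT B OR C OR NOT A   [simplify]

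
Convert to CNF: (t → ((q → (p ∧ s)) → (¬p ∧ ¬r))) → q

(t ∨ q) ∧ (p ∨ r ∨ q)

(t → ((q → (p ∧ s)) → (¬p ∧ ¬r))) → q
≡ ¬(t → ((q → (p ∧ s)) → (¬p ∧ ¬r))) ∨ q   — eliminate →
≡ ¬(¬t ∨ ((q → (p ∧ s)) → (¬p ∧ ¬r))) ∨ q   — eliminate →
≡ ¬(¬t ∨ ¬(q → (p ∧ s)) ∨ (¬p ∧ ¬r)) ∨ q   — eliminate →
≡ ¬(¬t ∨ ¬(¬q ∨ (p ∧ s)) ∨ (¬p ∧ ¬r)) ∨ q   — eliminate →
≡ (¬¬t ∧ ¬¬(¬q ∨ (p ∧ s)) ∧ ¬(¬p ∧ ¬r)) ∨ q   — De Morgan
≡ (t ∧ ¬¬(¬q ∨ (p ∧ s)) ∧ ¬(¬p ∧ ¬r)) ∨ q   — double negation
≡ (t ∧ (¬q ∨ (p ∧ s)) ∧ ¬(¬p ∧ ¬r)) ∨ q   — double negation
≡ (t ∧ (¬q ∨ (p ∧ s)) ∧ (¬¬p ∨ ¬¬r)) ∨ q   — De Morgan
≡ (t ∧ (¬q ∨ (p ∧ s)) ∧ (p ∨ ¬¬r)) ∨ q   — double negation
≡ (t ∧ (¬q ∨ (p ∧ s)) ∧ (p ∨ r)) ∨ q   — double negation
≡ (t ∨ q) ∧ (¬q ∨ p ∨ q) ∧ (¬q ∨ s ∨ q) ∧ (p ∨ r ∨ q)   — distribute ∨ over ∧
≡ (t ∨ q) ∧ (p ∨ r ∨ q)   — simplify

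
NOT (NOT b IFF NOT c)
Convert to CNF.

NOT (NOT b IFF NOT c)
≡ NOT ((NOT b IMPLIES NOT c) AND (NOT c IMPLIES NOT b))   [eliminate IFF]
≡ NOT ((NOT NOT b OR NOT c) AND (NOT c IMPLIES NOT b))   [eliminate IMPLIES]
≡ NOT ((NOT NOT b OR NOT c) AND (NOT NOT c OR NOT b))   [eliminate IMPLIES]
≡ NOT (NOT NOT b OR NOT c) OR NOT (NOT NOT c OR NOT b)   [De Morgan]
≡ (NOT NOT NOT b AND NOT NOT c) OR NOT (NOT NOT c OR NOT b)   [De Morgan]
≡ (NOT b AND NOT NOT c) OR NOT (NOT NOT c OR NOT b)   [double negation]
≡ (NOT b AND c) OR NOT (NOT NOT c OR NOT b)   [double negation]
≡ (NOT b AND c) OR (NOT NOT NOT c AND NOT NOT b)   [De Morgan]
≡ (NOT b AND c) OR (NOT c AND NOT NOT b)   [double negation]
≡ (NOT b AND c) OR (NOT c AND b)   [double negation]
≡ (NOT b OR NOT c) AND (NOT b OR b) AND (c OR NOT c) AND (c OR b)   [distribute OR over AND]
≡ (NOT b OR NOT c) AND (c OR b)   [simplify]

(NOT b OR NOT c) AND (c OR b)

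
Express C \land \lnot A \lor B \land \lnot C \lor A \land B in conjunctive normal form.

(C \lor B) \land (\lnot A \lor B)

C \land \lnot A \lor B \land \lnot C \lor A \land B
= (C \lor B \lor A) \land (C \lor B \lor B) \land (C \lor \lnot C \lor A) \land (C \lor \lnot C \lor B) \land (\lnot A \lor B \lor A) \land (\lnot A \lor B \lor B) \land (\lnot A \lor \lnot C \lor A) \land (\lnot A \lor \lnot C \lor B)   [distribute \lor over \land]
= (C \lor B) \land (\lnot A \lor B)   [simplify]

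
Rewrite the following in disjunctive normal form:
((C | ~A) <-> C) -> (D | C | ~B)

(~A & ~C) | D | C | ~B

((C | ~A) <-> C) -> (D | C | ~B)
≡ ~((C | ~A) <-> C) | D | C | ~B
≡ ~(((C | ~A) -> C) & (C -> (C | ~A))) | D | C | ~B
≡ ~((~(C | ~A) | C) & (C -> (C | ~A))) | D | C | ~B
≡ ~((~(C | ~A) | C) & (~C | C | ~A)) | D | C | ~B
≡ ~(~(C | ~A) | C) | ~(~C | C | ~A) | D | C | ~B
≡ (~~(C | ~A) & ~C) | ~(~C | C | ~A) | D | C | ~B
≡ ((C | ~A) & ~C) | ~(~C | C | ~A) | D | C | ~B
≡ ((C | ~A) & ~C) | (~~C & ~C & ~~A) | D | C | ~B
≡ ((C | ~A) & ~C) | (C & ~C & ~~A) | D | C | ~B
≡ ((C | ~A) & ~C) | (C & ~C & A) | D | C | ~B
≡ (C & ~C) | (~A & ~C) | (C & ~C & A) | D | C | ~B
≡ (~A & ~C) | D | C | ~B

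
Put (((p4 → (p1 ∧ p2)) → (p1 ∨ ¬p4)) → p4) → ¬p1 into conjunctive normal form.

¬p4 ∨ ¬p1

(((p4 → (p1 ∧ p2)) → (p1 ∨ ¬p4)) → p4) → ¬p1
≡ ¬(((p4 → (p1 ∧ p2)) → (p1 ∨ ¬p4)) → p4) ∨ ¬p1   — eliminate →
≡ ¬(¬((p4 → (p1 ∧ p2)) → (p1 ∨ ¬p4)) ∨ p4) ∨ ¬p1   — eliminate →
≡ ¬(¬(¬(p4 → (p1 ∧ p2)) ∨ p1 ∨ ¬p4) ∨ p4) ∨ ¬p1   — eliminate →
≡ ¬(¬(¬(¬p4 ∨ (p1 ∧ p2)) ∨ p1 ∨ ¬p4) ∨ p4) ∨ ¬p1   — eliminate →
≡ (¬¬(¬(¬p4 ∨ (p1 ∧ p2)) ∨ p1 ∨ ¬p4) ∧ ¬p4) ∨ ¬p1   — De Morgan
≡ ((¬(¬p4 ∨ (p1 ∧ p2)) ∨ p1 ∨ ¬p4) ∧ ¬p4) ∨ ¬p1   — double negation
≡ (((¬¬p4 ∧ ¬(p1 ∧ p2)) ∨ p1 ∨ ¬p4) ∧ ¬p4) ∨ ¬p1   — De Morgan
≡ (((p4 ∧ ¬(p1 ∧ p2)) ∨ p1 ∨ ¬p4) ∧ ¬p4) ∨ ¬p1   — double negation
≡ (((p4 ∧ (¬p1 ∨ ¬p2)) ∨ p1 ∨ ¬p4) ∧ ¬p4) ∨ ¬p1   — De Morgan
≡ (p4 ∨ p1 ∨ ¬p4 ∨ ¬p1) ∧ (¬p1 ∨ ¬p2 ∨ p1 ∨ ¬p4 ∨ ¬p1) ∧ (¬p4 ∨ ¬p1)   — distribute ∨ over ∧
≡ ¬p4 ∨ ¬p1   — simplify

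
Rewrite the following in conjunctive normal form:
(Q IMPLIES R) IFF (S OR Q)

(Q OR S) AND (NOT Q OR R)

(Q IMPLIES R) IFF (S OR Q)
≡ ((Q IMPLIES R) IMPLIES (S OR Q)) AND ((S OR Q) IMPLIES (Q IMPLIES R))   — eliminate IFF
≡ (NOT (Q IMPLIES R) OR S OR Q) AND ((S OR Q) IMPLIES (Q IMPLIES R))   — eliminate IMPLIES
≡ (NOT (NOT Q OR R) OR S OR Q) AND ((S OR Q) IMPLIES (Q IMPLIES R))   — eliminate IMPLIES
≡ (NOT (NOT Q OR R) OR S OR Q) AND (NOT (S OR Q) OR (Q IMPLIES R))   — eliminate IMPLIES
≡ (NOT (NOT Q OR R) OR S OR Q) AND (NOT (S OR Q) OR NOT Q OR R)   — eliminate IMPLIES
≡ ((NOT NOT Q AND NOT R) OR S OR Q) AND (NOT (S OR Q) OR NOT Q OR R)   — De Morgan
≡ ((Q AND NOT R) OR S OR Q) AND (NOT (S OR Q) OR NOT Q OR R)   — double negation
≡ ((Q AND NOT R) OR S OR Q) AND ((NOT S AND NOT Q) OR NOT Q OR R)   — De Morgan
≡ (Q OR S OR Q) AND (NOT R OR S OR Q) AND (NOT S OR NOT Q OR R) AND (NOT Q OR NOT Q OR R)   — distribute OR over AND
≡ (Q OR S) AND (NOT Q OR R)   — simplify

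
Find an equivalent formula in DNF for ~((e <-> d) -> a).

~((e <-> d) -> a)
≡ ~(~(e <-> d) | a)   (eliminate ->)
≡ ~(~((e -> d) & (d -> e)) | a)   (eliminate <->)
≡ ~(~((~e | d) & (d -> e)) | a)   (eliminate ->)
≡ ~(~((~e | d) & (~d | e)) | a)   (eliminate ->)
≡ ~~((~e | d) & (~d | e)) & ~a   (De Morgan)
≡ (~e | d) & (~d | e) & ~a   (double negation)
≡ (~e & ~d & ~a) | (~e & e & ~a) | (d & ~d & ~a) | (d & e & ~a)   (distribute & over |)
≡ (~e & ~d & ~a) | (d & e & ~a)   (simplify)

(~e & ~d & ~a) | (d & e & ~a)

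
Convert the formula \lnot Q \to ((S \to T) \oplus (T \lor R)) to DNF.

Q \lor (\lnot S \land \lnot T \land \lnot R) \lor (S \land \lnot T \land R)

\lnot Q \to ((S \to T) \oplus (T \lor R))
≡ \lnot \lnot Q \lor ((S \to T) \oplus (T \lor R))   [eliminate \to]
≡ \lnot \lnot Q \lor ((S \to T) \land \lnot (T \lor R)) \lor (\lnot (S \to T) \land (T \lor R))   [expand \oplus]
≡ \lnot \lnot Q \lor ((\lnot S \lor T) \land \lnot (T \lor R)) \lor (\lnot (S \to T) \land (T \lor R))   [eliminate \to]
≡ \lnot \lnot Q \lor ((\lnot S \lor T) \land \lnot (T \lor R)) \lor (\lnot (\lnot S \lor T) \land (T \lor R))   [eliminate \to]
≡ Q \lor ((\lnot S \lor T) \land \lnot (T \lor R)) \lor (\lnot (\lnot S \lor T) \land (T \lor R))   [double negation]
≡ Q \lor ((\lnot S \lor T) \land \lnot T \land \lnot R) \lor (\lnot (\lnot S \lor T) \land (T \lor R))   [De Morgan]
≡ Q \lor ((\lnot S \lor T) \land \lnot T \land \lnot R) \lor (\lnot \lnot S \land \lnot T \land (T \lor R))   [De Morgan]
≡ Q \lor ((\lnot S \lor T) \land \lnot T \land \lnot R) \lor (S \land \lnot T \land (T \lor R))   [double negation]
≡ Q \lor (\lnot S \land \lnot T \land \lnot R) \lor (T \land \lnot T \land \lnot R) \lor (S \land \lnot T \land T) \lor (S \land \lnot T \land R)   [distribute \land over \lor]
≡ Q \lor (\lnot S \land \lnot T \land \lnot R) \lor (S \land \lnot T \land R)   [simplify]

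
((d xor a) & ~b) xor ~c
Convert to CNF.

((d xor a) & ~b) xor ~c
= (((d xor a) & ~b) | ~c) & ~((d xor a) & ~b & ~c)   (expand xor)
= (((d | a) & ~(d & a) & ~b) | ~c) & ~((d xor a) & ~b & ~c)   (expand xor)
= (((d | a) & ~(d & a) & ~b) | ~c) & ~((d | a) & ~(d & a) & ~b & ~c)   (expand xor)
= (((d | a) & (~d | ~a) & ~b) | ~c) & ~((d | a) & ~(d & a) & ~b & ~c)   (De Morgan)
= (((d | a) & (~d | ~a) & ~b) | ~c) & (~(d | a) | ~~(d & a) | ~~b | ~~c)   (De Morgan)
= (((d | a) & (~d | ~a) & ~b) | ~c) & ((~d & ~a) | ~~(d & a) | ~~b | ~~c)   (De Morgan)
= (((d | a) & (~d | ~a) & ~b) | ~c) & ((~d & ~a) | (d & a) | ~~b | ~~c)   (double negation)
= (((d | a) & (~d | ~a) & ~b) | ~c) & ((~d & ~a) | (d & a) | b | ~~c)   (double negation)
= (((d | a) & (~d | ~a) & ~b) | ~c) & ((~d & ~a) | (d & a) | b | c)   (double negation)
= (d | a | ~c) & (~d | ~a | ~c) & (~b | ~c) & (~d | d | b | c) & (~d | a | b | c) & (~a | d | b | c) & (~a | a | b | c)   (distribute | over &)
= (d | a | ~c) & (~d | ~a | ~c) & (~b | ~c) & (~d | a | b | c) & (~a | d | b | c)   (simplify)

(d | a | ~c) & (~d | ~a | ~c) & (~b | ~c) & (~d | a | b | c) & (~a | d | b | c)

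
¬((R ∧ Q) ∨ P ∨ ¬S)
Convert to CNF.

¬((R ∧ Q) ∨ P ∨ ¬S)
= ¬(R ∧ Q) ∧ ¬P ∧ ¬¬S   [De Morgan]
= (¬R ∨ ¬Q) ∧ ¬P ∧ ¬¬S   [De Morgan]
= (¬R ∨ ¬Q) ∧ ¬P ∧ S   [double negation]

(¬R ∨ ¬Q) ∧ ¬P ∧ S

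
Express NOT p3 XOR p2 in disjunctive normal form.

(NOT p3 AND NOT p2) OR (p3 AND p2)

NOT p3 XOR p2
≡ (NOT p3 AND NOT p2) OR (NOT NOT p3 AND p2)   [expand XOR]
≡ (NOT p3 AND NOT p2) OR (p3 AND p2)   [double negation]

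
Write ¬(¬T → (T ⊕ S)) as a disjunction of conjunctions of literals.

¬(¬T → (T ⊕ S))
= ¬(¬¬T ∨ (T ⊕ S))   (eliminate →)
= ¬(¬¬T ∨ (T ∧ ¬S) ∨ (¬T ∧ S))   (expand ⊕)
= ¬¬¬T ∧ ¬(T ∧ ¬S) ∧ ¬(¬T ∧ S)   (De Morgan)
= ¬T ∧ ¬(T ∧ ¬S) ∧ ¬(¬T ∧ S)   (double negation)
= ¬T ∧ (¬T ∨ ¬¬S) ∧ ¬(¬T ∧ S)   (De Morgan)
= ¬T ∧ (¬T ∨ S) ∧ ¬(¬T ∧ S)   (double negation)
= ¬T ∧ (¬T ∨ S) ∧ (¬¬T ∨ ¬S)   (De Morgan)
= ¬T ∧ (¬T ∨ S) ∧ (T ∨ ¬S)   (double negation)
= (¬T ∧ ¬T ∧ T) ∨ (¬T ∧ ¬T ∧ ¬S) ∨ (¬T ∧ S ∧ T) ∨ (¬T ∧ S ∧ ¬S)   (distribute ∧ over ∨)
= ¬T ∧ ¬S   (simplify)

¬T ∧ ¬S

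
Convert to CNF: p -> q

~p | q

p -> q
≡ ~p | q   [eliminate ->]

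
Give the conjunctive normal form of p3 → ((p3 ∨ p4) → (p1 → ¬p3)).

p3 → ((p3 ∨ p4) → (p1 → ¬p3))
≡ ¬p3 ∨ ((p3 ∨ p4) → (p1 → ¬p3))   [eliminate →]
≡ ¬p3 ∨ ¬(p3 ∨ p4) ∨ (p1 → ¬p3)   [eliminate →]
≡ ¬p3 ∨ ¬(p3 ∨ p4) ∨ ¬p1 ∨ ¬p3   [eliminate →]
≡ ¬p3 ∨ (¬p3 ∧ ¬p4) ∨ ¬p1 ∨ ¬p3   [De Morgan]
≡ (¬p3 ∨ ¬p3 ∨ ¬p1 ∨ ¬p3) ∧ (¬p3 ∨ ¬p4 ∨ ¬p1 ∨ ¬p3)   [distribute ∨ over ∧]
≡ ¬p3 ∨ ¬p1   [simplify]

¬p3 ∨ ¬p1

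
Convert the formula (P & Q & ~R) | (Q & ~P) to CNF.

Q & (~R | ~P)

(P & Q & ~R) | (Q & ~P)
⇔ (P | Q) & (P | ~P) & (Q | Q) & (Q | ~P) & (~R | Q) & (~R | ~P)   — distribute | over &
⇔ Q & (~R | ~P)   — simplify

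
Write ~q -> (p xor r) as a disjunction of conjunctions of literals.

~q -> (p xor r)
≡ ~~q | (p xor r)   [eliminate ->]
≡ ~~q | (p & ~r) | (~p & r)   [expand xor]
≡ q | (p & ~r) | (~p & r)   [double negation]

q | (p & ~r) | (~p & r)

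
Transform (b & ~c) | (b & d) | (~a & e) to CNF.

(b & ~c) | (b & d) | (~a & e)
⇔ (b | b | ~a) & (b | b | e) & (b | d | ~a) & (b | d | e) & (~c | b | ~a) & (~c | b | e) & (~c | d | ~a) & (~c | d | e)   [distribute | over &]
⇔ (b | ~a) & (b | e) & (~c | d | ~a) & (~c | d | e)   [simplify]

(b | ~a) & (b | e) & (~c | d | ~a) & (~c | d | e)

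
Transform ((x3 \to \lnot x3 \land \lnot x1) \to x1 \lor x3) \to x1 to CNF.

((x3 \to \lnot x3 \land \lnot x1) \to x1 \lor x3) \to x1
= \lnot ((x3 \to \lnot x3 \land \lnot x1) \to x1 \lor x3) \lor x1   — eliminate \to
= \lnot (\lnot (x3 \to \lnot x3 \land \lnot x1) \lor x1 \lor x3) \lor x1   — eliminate \to
= \lnot (\lnot (\lnot x3 \lor \lnot x3 \land \lnot x1) \lor x1 \lor x3) \lor x1   — eliminate \to
= \lnot \lnot (\lnot x3 \lor \lnot x3 \land \lnot x1) \land \lnot x1 \land \lnot x3 \lor x1   — De Morgan
= (\lnot x3 \lor \lnot x3 \land \lnot x1) \land \lnot x1 \land \lnot x3 \lor x1   — double negation
= (\lnot x3 \lor \lnot x3 \lor x1) \land (\lnot x3 \lor \lnot x1 \lor x1) \land (\lnot x1 \lor x1) \land (\lnot x3 \lor x1)   — distribute \lor over \land
= \lnot x3 \lor x1   — simplify

\lnot x3 \lor x1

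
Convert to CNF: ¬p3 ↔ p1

(p3 ∨ p1) ∧ (¬p1 ∨ ¬p3)

¬p3 ↔ p1
= (¬p3 → p1) ∧ (p1 → ¬p3)   — eliminate ↔
= (¬¬p3 ∨ p1) ∧ (p1 → ¬p3)   — eliminate →
= (¬¬p3 ∨ p1) ∧ (¬p1 ∨ ¬p3)   — eliminate →
= (p3 ∨ p1) ∧ (¬p1 ∨ ¬p3)   — double negation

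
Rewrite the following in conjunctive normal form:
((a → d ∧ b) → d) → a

¬d ∨ a

((a → d ∧ b) → d) → a
⇔ ¬((a → d ∧ b) → d) ∨ a   [eliminate →]
⇔ ¬(¬(a → d ∧ b) ∨ d) ∨ a   [eliminate →]
⇔ ¬(¬(¬a ∨ d ∧ b) ∨ d) ∨ a   [eliminate →]
⇔ ¬¬(¬a ∨ d ∧ b) ∧ ¬d ∨ a   [De Morgan]
⇔ (¬a ∨ d ∧ b) ∧ ¬d ∨ a   [double negation]
⇔ (¬a ∨ d ∨ a) ∧ (¬a ∨ b ∨ a) ∧ (¬d ∨ a)   [distribute ∨ over ∧]
⇔ ¬d ∨ a   [simplify]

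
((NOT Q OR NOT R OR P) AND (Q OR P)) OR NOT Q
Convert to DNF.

(NOT R AND Q) OR P OR NOT Q

((NOT Q OR NOT R OR P) AND (Q OR P)) OR NOT Q
⇔ (NOT Q AND Q) OR (NOT Q AND P) OR (NOT R AND Q) OR (NOT R AND P) OR (P AND Q) OR (P AND P) OR NOT Q   [distribute AND over OR]
⇔ (NOT R AND Q) OR P OR NOT Q   [simplify]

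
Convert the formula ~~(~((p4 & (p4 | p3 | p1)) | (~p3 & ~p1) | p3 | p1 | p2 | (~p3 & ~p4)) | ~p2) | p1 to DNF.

~~(~((p4 & (p4 | p3 | p1)) | (~p3 & ~p1) | p3 | p1 | p2 | (~p3 & ~p4)) | ~p2) | p1
⇔ ~((p4 & (p4 | p3 | p1)) | (~p3 & ~p1) | p3 | p1 | p2 | (~p3 & ~p4)) | ~p2 | p1
⇔ (~(p4 & (p4 | p3 | p1)) & ~(~p3 & ~p1) & ~p3 & ~p1 & ~p2 & ~(~p3 & ~p4)) | ~p2 | p1
⇔ ((~p4 | ~(p4 | p3 | p1)) & ~(~p3 & ~p1) & ~p3 & ~p1 & ~p2 & ~(~p3 & ~p4)) | ~p2 | p1
⇔ ((~p4 | (~p4 & ~p3 & ~p1)) & ~(~p3 & ~p1) & ~p3 & ~p1 & ~p2 & ~(~p3 & ~p4)) | ~p2 | p1
⇔ ((~p4 | (~p4 & ~p3 & ~p1)) & (~~p3 | ~~p1) & ~p3 & ~p1 & ~p2 & ~(~p3 & ~p4)) | ~p2 | p1
⇔ ((~p4 | (~p4 & ~p3 & ~p1)) & (p3 | ~~p1) & ~p3 & ~p1 & ~p2 & ~(~p3 & ~p4)) | ~p2 | p1
⇔ ((~p4 | (~p4 & ~p3 & ~p1)) & (p3 | p1) & ~p3 & ~p1 & ~p2 & ~(~p3 & ~p4)) | ~p2 | p1
⇔ ((~p4 | (~p4 & ~p3 & ~p1)) & (p3 | p1) & ~p3 & ~p1 & ~p2 & (~~p3 | ~~p4)) | ~p2 | p1
⇔ ((~p4 | (~p4 & ~p3 & ~p1)) & (p3 | p1) & ~p3 & ~p1 & ~p2 & (p3 | ~~p4)) | ~p2 | p1
⇔ ((~p4 | (~p4 & ~p3 & ~p1)) & (p3 | p1) & ~p3 & ~p1 & ~p2 & (p3 | p4)) | ~p2 | p1
⇔ (~p4 & p3 & ~p3 & ~p1 & ~p2 & p3) | (~p4 & p3 & ~p3 & ~p1 & ~p2 & p4) | (~p4 & p1 & ~p3 & ~p1 & ~p2 & p3) | (~p4 & p1 & ~p3 & ~p1 & ~p2 & p4) | (~p4 & ~p3 & ~p1 & p3 & ~p3 & ~p1 & ~p2 & p3) | (~p4 & ~p3 & ~p1 & p3 & ~p3 & ~p1 & ~p2 & p4) | (~p4 & ~p3 & ~p1 & p1 & ~p3 & ~p1 & ~p2 & p3) | (~p4 & ~p3 & ~p1 & p1 & ~p3 & ~p1 & ~p2 & p4) | ~p2 | p1
⇔ ~p2 | p1

~p2 | p1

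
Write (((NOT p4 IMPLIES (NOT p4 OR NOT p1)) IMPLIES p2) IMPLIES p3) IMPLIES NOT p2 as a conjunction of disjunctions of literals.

(((NOT p4 IMPLIES (NOT p4 OR NOT p1)) IMPLIES p2) IMPLIES p3) IMPLIES NOT p2
≡ NOT (((NOT p4 IMPLIES (NOT p4 OR NOT p1)) IMPLIES p2) IMPLIES p3) OR NOT p2   [eliminate IMPLIES]
≡ NOT (NOT ((NOT p4 IMPLIES (NOT p4 OR NOT p1)) IMPLIES p2) OR p3) OR NOT p2   [eliminate IMPLIES]
≡ NOT (NOT (NOT (NOT p4 IMPLIES (NOT p4 OR NOT p1)) OR p2) OR p3) OR NOT p2   [eliminate IMPLIES]
≡ NOT (NOT (NOT (NOT NOT p4 OR NOT p4 OR NOT p1) OR p2) OR p3) OR NOT p2   [eliminate IMPLIES]
≡ (NOT NOT (NOT (NOT NOT p4 OR NOT p4 OR NOT p1) OR p2) AND NOT p3) OR NOT p2   [De Morgan]
≡ ((NOT (NOT NOT p4 OR NOT p4 OR NOT p1) OR p2) AND NOT p3) OR NOT p2   [double negation]
≡ (((NOT NOT NOT p4 AND NOT NOT p4 AND NOT NOT p1) OR p2) AND NOT p3) OR NOT p2   [De Morgan]
≡ (((NOT p4 AND NOT NOT p4 AND NOT NOT p1) OR p2) AND NOT p3) OR NOT p2   [double negation]
≡ (((NOT p4 AND p4 AND NOT NOT p1) OR p2) AND NOT p3) OR NOT p2   [double negation]
≡ (((NOT p4 AND p4 AND p1) OR p2) AND NOT p3) OR NOT p2   [double negation]
≡ (NOT p4 OR p2 OR NOT p2) AND (p4 OR p2 OR NOT p2) AND (p1 OR p2 OR NOT p2) AND (NOT p3 OR NOT p2)   [distribute OR over AND]
≡ NOT p3 OR NOT p2   [simplify]

NOT p3 OR NOT p2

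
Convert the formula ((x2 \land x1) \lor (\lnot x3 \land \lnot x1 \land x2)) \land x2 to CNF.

((x2 \land x1) \lor (\lnot x3 \land \lnot x1 \land x2)) \land x2
≡ (x2 \lor \lnot x3) \land (x2 \lor \lnot x1) \land (x2 \lor x2) \land (x1 \lor \lnot x3) \land (x1 \lor \lnot x1) \land (x1 \lor x2) \land x2   — distribute \lor over \land
≡ x2 \land (x1 \lor \lnot x3)   — simplify

x2 \land (x1 \lor \lnot x3)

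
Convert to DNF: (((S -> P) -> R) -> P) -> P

(((S -> P) -> R) -> P) -> P
= ~(((S -> P) -> R) -> P) | P
= ~(~((S -> P) -> R) | P) | P
= ~(~(~(S -> P) | R) | P) | P
= ~(~(~(~S | P) | R) | P) | P
= (~~(~(~S | P) | R) & ~P) | P
= ((~(~S | P) | R) & ~P) | P
= (((~~S & ~P) | R) & ~P) | P
= (((S & ~P) | R) & ~P) | P
= (S & ~P & ~P) | (R & ~P) | P
= (S & ~P) | (R & ~P) | P

(S & ~P) | (R & ~P) | P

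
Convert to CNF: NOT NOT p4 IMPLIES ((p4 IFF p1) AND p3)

(NOT p4 OR p1) AND (NOT p4 OR p3)

NOT NOT p4 IMPLIES ((p4 IFF p1) AND p3)
= NOT NOT NOT p4 OR ((p4 IFF p1) AND p3)   [eliminate IMPLIES]
= NOT NOT NOT p4 OR ((p4 IMPLIES p1) AND (p1 IMPLIES p4) AND p3)   [eliminate IFF]
= NOT NOT NOT p4 OR ((NOT p4 OR p1) AND (p1 IMPLIES p4) AND p3)   [eliminate IMPLIES]
= NOT NOT NOT p4 OR ((NOT p4 OR p1) AND (NOT p1 OR p4) AND p3)   [eliminate IMPLIES]
= NOT p4 OR ((NOT p4 OR p1) AND (NOT p1 OR p4) AND p3)   [double negation]
= (NOT p4 OR NOT p4 OR p1) AND (NOT p4 OR NOT p1 OR p4) AND (NOT p4 OR p3)   [distribute OR over AND]
= (NOT p4 OR p1) AND (NOT p4 OR p3)   [simplify]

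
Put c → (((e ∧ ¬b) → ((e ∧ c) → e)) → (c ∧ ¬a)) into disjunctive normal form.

¬c ∨ (c ∧ ¬a)

c → (((e ∧ ¬b) → ((e ∧ c) → e)) → (c ∧ ¬a))
= ¬c ∨ (((e ∧ ¬b) → ((e ∧ c) → e)) → (c ∧ ¬a))   [eliminate →]
= ¬c ∨ ¬((e ∧ ¬b) → ((e ∧ c) → e)) ∨ (c ∧ ¬a)   [eliminate →]
= ¬c ∨ ¬(¬(e ∧ ¬b) ∨ ((e ∧ c) → e)) ∨ (c ∧ ¬a)   [eliminate →]
= ¬c ∨ ¬(¬(e ∧ ¬b) ∨ ¬(e ∧ c) ∨ e) ∨ (c ∧ ¬a)   [eliminate →]
= ¬c ∨ (¬¬(e ∧ ¬b) ∧ ¬¬(e ∧ c) ∧ ¬e) ∨ (c ∧ ¬a)   [De Morgan]
= ¬c ∨ (e ∧ ¬b ∧ ¬¬(e ∧ c) ∧ ¬e) ∨ (c ∧ ¬a)   [double negation]
= ¬c ∨ (e ∧ ¬b ∧ e ∧ c ∧ ¬e) ∨ (c ∧ ¬a)   [double negation]
= ¬c ∨ (c ∧ ¬a)   [simplify]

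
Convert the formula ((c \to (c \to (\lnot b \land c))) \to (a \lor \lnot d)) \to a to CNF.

((c \to (c \to (\lnot b \land c))) \to (a \lor \lnot d)) \to a
≡ \lnot ((c \to (c \to (\lnot b \land c))) \to (a \lor \lnot d)) \lor a   [eliminate \to]
≡ \lnot (\lnot (c \to (c \to (\lnot b \land c))) \lor a \lor \lnot d) \lor a   [eliminate \to]
≡ \lnot (\lnot (\lnot c \lor (c \to (\lnot b \land c))) \lor a \lor \lnot d) \lor a   [eliminate \to]
≡ \lnot (\lnot (\lnot c \lor \lnot c \lor (\lnot b \land c)) \lor a \lor \lnot d) \lor a   [eliminate \to]
≡ (\lnot \lnot (\lnot c \lor \lnot c \lor (\lnot b \land c)) \land \lnot a \land \lnot \lnot d) \lor a   [De Morgan]
≡ ((\lnot c \lor \lnot c \lor (\lnot b \land c)) \land \lnot a \land \lnot \lnot d) \lor a   [double negation]
≡ ((\lnot c \lor \lnot c \lor (\lnot b \land c)) \land \lnot a \land d) \lor a   [double negation]
≡ (\lnot c \lor \lnot c \lor \lnot b \lor a) \land (\lnot c \lor \lnot c \lor c \lor a) \land (\lnot a \lor a) \land (d \lor a)   [distribute \lor over \land]
≡ (\lnot c \lor \lnot b \lor a) \land (d \lor a)   [simplify]

(\lnot c \lor \lnot b \lor a) \land (d \lor a)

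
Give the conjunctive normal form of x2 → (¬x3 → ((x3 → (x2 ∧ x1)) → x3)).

x2 → (¬x3 → ((x3 → (x2 ∧ x1)) → x3))
⇔ ¬x2 ∨ (¬x3 → ((x3 → (x2 ∧ x1)) → x3))   — eliminate →
⇔ ¬x2 ∨ ¬¬x3 ∨ ((x3 → (x2 ∧ x1)) → x3)   — eliminate →
⇔ ¬x2 ∨ ¬¬x3 ∨ ¬(x3 → (x2 ∧ x1)) ∨ x3   — eliminate →
⇔ ¬x2 ∨ ¬¬x3 ∨ ¬(¬x3 ∨ (x2 ∧ x1)) ∨ x3   — eliminate →
⇔ ¬x2 ∨ x3 ∨ ¬(¬x3 ∨ (x2 ∧ x1)) ∨ x3   — double negation
⇔ ¬x2 ∨ x3 ∨ (¬¬x3 ∧ ¬(x2 ∧ x1)) ∨ x3   — De Morgan
⇔ ¬x2 ∨ x3 ∨ (x3 ∧ ¬(x2 ∧ x1)) ∨ x3   — double negation
⇔ ¬x2 ∨ x3 ∨ (x3 ∧ (¬x2 ∨ ¬x1)) ∨ x3   — De Morgan
⇔ (¬x2 ∨ x3 ∨ x3 ∨ x3) ∧ (¬x2 ∨ x3 ∨ ¬x2 ∨ ¬x1 ∨ x3)   — distribute ∨ over ∧
⇔ ¬x2 ∨ x3   — simplify

¬x2 ∨ x3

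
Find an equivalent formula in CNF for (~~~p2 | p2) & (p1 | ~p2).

(~~~p2 | p2) & (p1 | ~p2)
≡ (~p2 | p2) & (p1 | ~p2)   (double negation)
≡ p1 | ~p2   (simplify)

p1 | ~p2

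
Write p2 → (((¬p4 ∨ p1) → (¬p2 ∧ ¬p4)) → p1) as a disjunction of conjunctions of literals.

¬p2 ∨ (¬p4 ∧ p2) ∨ p1

p2 → (((¬p4 ∨ p1) → (¬p2 ∧ ¬p4)) → p1)
≡ ¬p2 ∨ (((¬p4 ∨ p1) → (¬p2 ∧ ¬p4)) → p1)
≡ ¬p2 ∨ ¬((¬p4 ∨ p1) → (¬p2 ∧ ¬p4)) ∨ p1
≡ ¬p2 ∨ ¬(¬(¬p4 ∨ p1) ∨ (¬p2 ∧ ¬p4)) ∨ p1
≡ ¬p2 ∨ (¬¬(¬p4 ∨ p1) ∧ ¬(¬p2 ∧ ¬p4)) ∨ p1
≡ ¬p2 ∨ ((¬p4 ∨ p1) ∧ ¬(¬p2 ∧ ¬p4)) ∨ p1
≡ ¬p2 ∨ ((¬p4 ∨ p1) ∧ (¬¬p2 ∨ ¬¬p4)) ∨ p1
≡ ¬p2 ∨ ((¬p4 ∨ p1) ∧ (p2 ∨ ¬¬p4)) ∨ p1
≡ ¬p2 ∨ ((¬p4 ∨ p1) ∧ (p2 ∨ p4)) ∨ p1
≡ ¬p2 ∨ (¬p4 ∧ p2) ∨ (¬p4 ∧ p4) ∨ (p1 ∧ p2) ∨ (p1 ∧ p4) ∨ p1
≡ ¬p2 ∨ (¬p4 ∧ p2) ∨ p1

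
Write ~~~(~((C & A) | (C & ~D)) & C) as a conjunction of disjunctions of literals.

A | ~D | ~C

~~~(~((C & A) | (C & ~D)) & C)
≡ ~(~((C & A) | (C & ~D)) & C)
≡ ~~((C & A) | (C & ~D)) | ~C
≡ (C & A) | (C & ~D) | ~C
≡ (C | C | ~C) & (C | ~D | ~C) & (A | C | ~C) & (A | ~D | ~C)
≡ A | ~D | ~C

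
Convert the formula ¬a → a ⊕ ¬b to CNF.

a ∨ ¬b

¬a → a ⊕ ¬b
≡ ¬¬a ∨ (a ⊕ ¬b)
≡ ¬¬a ∨ (a ∨ ¬b) ∧ ¬(a ∧ ¬b)
≡ a ∨ (a ∨ ¬b) ∧ ¬(a ∧ ¬b)
≡ a ∨ (a ∨ ¬b) ∧ (¬a ∨ ¬¬b)
≡ a ∨ (a ∨ ¬b) ∧ (¬a ∨ b)
≡ (a ∨ a ∨ ¬b) ∧ (a ∨ ¬a ∨ b)
≡ a ∨ ¬b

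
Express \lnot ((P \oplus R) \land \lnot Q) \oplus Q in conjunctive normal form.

\lnot ((P \oplus R) \land \lnot Q) \oplus Q
≡ (\lnot ((P \oplus R) \land \lnot Q) \lor Q) \land \lnot (\lnot ((P \oplus R) \land \lnot Q) \land Q)   (expand \oplus)
≡ (\lnot ((P \lor R) \land \lnot (P \land R) \land \lnot Q) \lor Q) \land \lnot (\lnot ((P \oplus R) \land \lnot Q) \land Q)   (expand \oplus)
≡ (\lnot ((P \lor R) \land \lnot (P \land R) \land \lnot Q) \lor Q) \land \lnot (\lnot ((P \lor R) \land \lnot (P \land R) \land \lnot Q) \land Q)   (expand \oplus)
≡ (\lnot (P \lor R) \lor \lnot \lnot (P \land R) \lor \lnot \lnot Q \lor Q) \land \lnot (\lnot ((P \lor R) \land \lnot (P \land R) \land \lnot Q) \land Q)   (De Morgan)
≡ ((\lnot P \land \lnot R) \lor \lnot \lnot (P \land R) \lor \lnot \lnot Q \lor Q) \land \lnot (\lnot ((P \lor R) \land \lnot (P \land R) \land \lnot Q) \land Q)   (De Morgan)
≡ ((\lnot P \land \lnot R) \lor (P \land R) \lor \lnot \lnot Q \lor Q) \land \lnot (\lnot ((P \lor R) \land \lnot (P \land R) \land \lnot Q) \land Q)   (double negation)
≡ ((\lnot P \land \lnot R) \lor (P \land R) \lor Q \lor Q) \land \lnot (\lnot ((P \lor R) \land \lnot (P \land R) \land \lnot Q) \land Q)   (double negation)
≡ ((\lnot P \land \lnot R) \lor (P \land R) \lor Q \lor Q) \land (\lnot \lnot ((P \lor R) \land \lnot (P \land R) \land \lnot Q) \lor \lnot Q)   (De Morgan)
≡ ((\lnot P \land \lnot R) \lor (P \land R) \lor Q \lor Q) \land (((P \lor R) \land \lnot (P \land R) \land \lnot Q) \lor \lnot Q)   (double negation)
≡ ((\lnot P \land \lnot R) \lor (P \land R) \lor Q \lor Q) \land (((P \lor R) \land (\lnot P \lor \lnot R) \land \lnot Q) \lor \lnot Q)   (De Morgan)
≡ (\lnot P \lor P \lor Q \lor Q) \land (\lnot P \lor R \lor Q \lor Q) \land (\lnot R \lor P \lor Q \lor Q) \land (\lnot R \lor R \lor Q \lor Q) \land (P \lor R \lor \lnot Q) \land (\lnot P \lor \lnot R \lor \lnot Q) \land (\lnot Q \lor \lnot Q)   (distribute \lor over \land)
≡ (\lnot P \lor R \lor Q) \land (\lnot R \lor P \lor Q) \land \lnot Q   (simplify)

(\lnot P \lor R \lor Q) \land (\lnot R \lor P \lor Q) \land \lnot Q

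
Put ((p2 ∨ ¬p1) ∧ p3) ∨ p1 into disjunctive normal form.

((p2 ∨ ¬p1) ∧ p3) ∨ p1
= (p2 ∧ p3) ∨ (¬p1 ∧ p3) ∨ p1   — distribute ∧ over ∨

(p2 ∧ p3) ∨ (¬p1 ∧ p3) ∨ p1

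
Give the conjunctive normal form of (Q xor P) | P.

(Q xor P) | P
⇔ ((Q | P) & ~(Q & P)) | P   (expand xor)
⇔ ((Q | P) & (~Q | ~P)) | P   (De Morgan)
⇔ (Q | P | P) & (~Q | ~P | P)   (distribute | over &)
⇔ Q | P   (simplify)

Q | P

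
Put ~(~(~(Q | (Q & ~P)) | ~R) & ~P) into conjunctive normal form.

~Q | ~R | P

~(~(~(Q | (Q & ~P)) | ~R) & ~P)
≡ ~~(~(Q | (Q & ~P)) | ~R) | ~~P   (De Morgan)
≡ ~(Q | (Q & ~P)) | ~R | ~~P   (double negation)
≡ (~Q & ~(Q & ~P)) | ~R | ~~P   (De Morgan)
≡ (~Q & (~Q | ~~P)) | ~R | ~~P   (De Morgan)
≡ (~Q & (~Q | P)) | ~R | ~~P   (double negation)
≡ (~Q & (~Q | P)) | ~R | P   (double negation)
≡ (~Q | ~R | P) & (~Q | P | ~R | P)   (distribute | over &)
≡ ~Q | ~R | P   (simplify)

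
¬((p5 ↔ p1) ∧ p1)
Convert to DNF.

¬((p5 ↔ p1) ∧ p1)
≡ ¬((p5 → p1) ∧ (p1 → p5) ∧ p1)   [eliminate ↔]
≡ ¬((¬p5 ∨ p1) ∧ (p1 → p5) ∧ p1)   [eliminate →]
≡ ¬((¬p5 ∨ p1) ∧ (¬p1 ∨ p5) ∧ p1)   [eliminate →]
≡ ¬(¬p5 ∨ p1) ∨ ¬(¬p1 ∨ p5) ∨ ¬p1   [De Morgan]
≡ (¬¬p5 ∧ ¬p1) ∨ ¬(¬p1 ∨ p5) ∨ ¬p1   [De Morgan]
≡ (p5 ∧ ¬p1) ∨ ¬(¬p1 ∨ p5) ∨ ¬p1   [double negation]
≡ (p5 ∧ ¬p1) ∨ (¬¬p1 ∧ ¬p5) ∨ ¬p1   [De Morgan]
≡ (p5 ∧ ¬p1) ∨ (p1 ∧ ¬p5) ∨ ¬p1   [double negation]
≡ (p1 ∧ ¬p5) ∨ ¬p1   [simplify]

(p1 ∧ ¬p5) ∨ ¬p1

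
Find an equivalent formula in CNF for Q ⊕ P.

(Q ∨ P) ∧ (¬Q ∨ ¬P)

Q ⊕ P
⇔ (Q ∨ P) ∧ ¬(Q ∧ P)   (expand ⊕)
⇔ (Q ∨ P) ∧ (¬Q ∨ ¬P)   (De Morgan)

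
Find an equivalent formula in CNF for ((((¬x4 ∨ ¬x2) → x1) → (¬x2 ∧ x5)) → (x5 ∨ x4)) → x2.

(¬x1 ∨ x5 ∨ x2) ∧ (¬x5 ∨ x2) ∧ (¬x4 ∨ x2)

((((¬x4 ∨ ¬x2) → x1) → (¬x2 ∧ x5)) → (x5 ∨ x4)) → x2
⇔ ¬((((¬x4 ∨ ¬x2) → x1) → (¬x2 ∧ x5)) → (x5 ∨ x4)) ∨ x2   (eliminate →)
⇔ ¬(¬(((¬x4 ∨ ¬x2) → x1) → (¬x2 ∧ x5)) ∨ x5 ∨ x4) ∨ x2   (eliminate →)
⇔ ¬(¬(¬((¬x4 ∨ ¬x2) → x1) ∨ (¬x2 ∧ x5)) ∨ x5 ∨ x4) ∨ x2   (eliminate →)
⇔ ¬(¬(¬(¬(¬x4 ∨ ¬x2) ∨ x1) ∨ (¬x2 ∧ x5)) ∨ x5 ∨ x4) ∨ x2   (eliminate →)
⇔ (¬¬(¬(¬(¬x4 ∨ ¬x2) ∨ x1) ∨ (¬x2 ∧ x5)) ∧ ¬x5 ∧ ¬x4) ∨ x2   (De Morgan)
⇔ ((¬(¬(¬x4 ∨ ¬x2) ∨ x1) ∨ (¬x2 ∧ x5)) ∧ ¬x5 ∧ ¬x4) ∨ x2   (double negation)
⇔ (((¬¬(¬x4 ∨ ¬x2) ∧ ¬x1) ∨ (¬x2 ∧ x5)) ∧ ¬x5 ∧ ¬x4) ∨ x2   (De Morgan)
⇔ ((((¬x4 ∨ ¬x2) ∧ ¬x1) ∨ (¬x2 ∧ x5)) ∧ ¬x5 ∧ ¬x4) ∨ x2   (double negation)
⇔ (¬x4 ∨ ¬x2 ∨ ¬x2 ∨ x2) ∧ (¬x4 ∨ ¬x2 ∨ x5 ∨ x2) ∧ (¬x1 ∨ ¬x2 ∨ x2) ∧ (¬x1 ∨ x5 ∨ x2) ∧ (¬x5 ∨ x2) ∧ (¬x4 ∨ x2)   (distribute ∨ over ∧)
⇔ (¬x1 ∨ x5 ∨ x2) ∧ (¬x5 ∨ x2) ∧ (¬x4 ∨ x2)   (simplify)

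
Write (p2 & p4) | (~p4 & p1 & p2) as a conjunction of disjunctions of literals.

(p2 & p4) | (~p4 & p1 & p2)
⇔ (p2 | ~p4) & (p2 | p1) & (p2 | p2) & (p4 | ~p4) & (p4 | p1) & (p4 | p2)   [distribute | over &]
⇔ p2 & (p4 | p1)   [simplify]

p2 & (p4 | p1)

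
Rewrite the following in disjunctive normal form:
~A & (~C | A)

~A & (~C | A)
≡ (~A & ~C) | (~A & A)
≡ ~A & ~C

~A & ~C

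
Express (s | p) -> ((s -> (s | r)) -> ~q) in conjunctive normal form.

(~s | ~q) & (~p | s | ~q) & (~p | ~r | ~q)

(s | p) -> ((s -> (s | r)) -> ~q)
⇔ ~(s | p) | ((s -> (s | r)) -> ~q)
⇔ ~(s | p) | ~(s -> (s | r)) | ~q
⇔ ~(s | p) | ~(~s | s | r) | ~q
⇔ (~s & ~p) | ~(~s | s | r) | ~q
⇔ (~s & ~p) | (~~s & ~s & ~r) | ~q
⇔ (~s & ~p) | (s & ~s & ~r) | ~q
⇔ (~s | s | ~q) & (~s | ~s | ~q) & (~s | ~r | ~q) & (~p | s | ~q) & (~p | ~s | ~q) & (~p | ~r | ~q)
⇔ (~s | ~q) & (~p | s | ~q) & (~p | ~r | ~q)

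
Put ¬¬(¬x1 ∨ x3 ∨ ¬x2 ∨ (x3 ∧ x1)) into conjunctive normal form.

¬x1 ∨ x3 ∨ ¬x2

¬¬(¬x1 ∨ x3 ∨ ¬x2 ∨ (x3 ∧ x1))
= ¬x1 ∨ x3 ∨ ¬x2 ∨ (x3 ∧ x1)   [double negation]
= (¬x1 ∨ x3 ∨ ¬x2 ∨ x3) ∧ (¬x1 ∨ x3 ∨ ¬x2 ∨ x1)   [distribute ∨ over ∧]
= ¬x1 ∨ x3 ∨ ¬x2   [simplify]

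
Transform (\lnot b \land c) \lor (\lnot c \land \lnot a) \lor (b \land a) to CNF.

(\lnot b \land c) \lor (\lnot c \land \lnot a) \lor (b \land a)
≡ (\lnot b \lor \lnot c \lor b) \land (\lnot b \lor \lnot c \lor a) \land (\lnot b \lor \lnot a \lor b) \land (\lnot b \lor \lnot a \lor a) \land (c \lor \lnot c \lor b) \land (c \lor \lnot c \lor a) \land (c \lor \lnot a \lor b) \land (c \lor \lnot a \lor a)   — distribute \lor over \land
≡ (\lnot b \lor \lnot c \lor a) \land (c \lor \lnot a \lor b)   — simplify

(\lnot b \lor \lnot c \lor a) \land (c \lor \lnot a \lor b)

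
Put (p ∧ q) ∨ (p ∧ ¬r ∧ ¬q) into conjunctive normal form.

(p ∧ q) ∨ (p ∧ ¬r ∧ ¬q)
≡ (p ∨ p) ∧ (p ∨ ¬r) ∧ (p ∨ ¬q) ∧ (q ∨ p) ∧ (q ∨ ¬r) ∧ (q ∨ ¬q)   [distribute ∨ over ∧]
≡ p ∧ (q ∨ ¬r)   [simplify]

p ∧ (q ∨ ¬r)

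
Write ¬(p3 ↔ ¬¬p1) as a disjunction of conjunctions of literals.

¬(p3 ↔ ¬¬p1)
≡ ¬((p3 → ¬¬p1) ∧ (¬¬p1 → p3))   [eliminate ↔]
≡ ¬((¬p3 ∨ ¬¬p1) ∧ (¬¬p1 → p3))   [eliminate →]
≡ ¬((¬p3 ∨ ¬¬p1) ∧ (¬¬¬p1 ∨ p3))   [eliminate →]
≡ ¬(¬p3 ∨ ¬¬p1) ∨ ¬(¬¬¬p1 ∨ p3)   [De Morgan]
≡ (¬¬p3 ∧ ¬¬¬p1) ∨ ¬(¬¬¬p1 ∨ p3)   [De Morgan]
≡ (p3 ∧ ¬¬¬p1) ∨ ¬(¬¬¬p1 ∨ p3)   [double negation]
≡ (p3 ∧ ¬p1) ∨ ¬(¬¬¬p1 ∨ p3)   [double negation]
≡ (p3 ∧ ¬p1) ∨ (¬¬¬¬p1 ∧ ¬p3)   [De Morgan]
≡ (p3 ∧ ¬p1) ∨ (¬¬p1 ∧ ¬p3)   [double negation]
≡ (p3 ∧ ¬p1) ∨ (p1 ∧ ¬p3)   [double negation]

(p3 ∧ ¬p1) ∨ (p1 ∧ ¬p3)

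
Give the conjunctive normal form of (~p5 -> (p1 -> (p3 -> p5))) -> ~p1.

(~p5 -> (p1 -> (p3 -> p5))) -> ~p1
≡ ~(~p5 -> (p1 -> (p3 -> p5))) | ~p1   — eliminate ->
≡ ~(~~p5 | (p1 -> (p3 -> p5))) | ~p1   — eliminate ->
≡ ~(~~p5 | ~p1 | (p3 -> p5)) | ~p1   — eliminate ->
≡ ~(~~p5 | ~p1 | ~p3 | p5) | ~p1   — eliminate ->
≡ (~~~p5 & ~~p1 & ~~p3 & ~p5) | ~p1   — De Morgan
≡ (~p5 & ~~p1 & ~~p3 & ~p5) | ~p1   — double negation
≡ (~p5 & p1 & ~~p3 & ~p5) | ~p1   — double negation
≡ (~p5 & p1 & p3 & ~p5) | ~p1   — double negation
≡ (~p5 | ~p1) & (p1 | ~p1) & (p3 | ~p1) & (~p5 | ~p1)   — distribute | over &
≡ (~p5 | ~p1) & (p3 | ~p1)   — simplify

(~p5 | ~p1) & (p3 | ~p1)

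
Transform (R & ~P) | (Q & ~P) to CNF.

(R & ~P) | (Q & ~P)
⇔ (R | Q) & (R | ~P) & (~P | Q) & (~P | ~P)   (distribute | over &)
⇔ (R | Q) & ~P   (simplify)

(R | Q) & ~P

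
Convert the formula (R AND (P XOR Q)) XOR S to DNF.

(R AND P AND NOT Q AND NOT S) OR (R AND NOT P AND Q AND NOT S) OR (NOT R AND S) OR (NOT P AND NOT Q AND S) OR (Q AND P AND S)

(R AND (P XOR Q)) XOR S
⇔ (R AND (P XOR Q) AND NOT S) OR (NOT (R AND (P XOR Q)) AND S)   — expand XOR
⇔ (R AND ((P AND NOT Q) OR (NOT P AND Q)) AND NOT S) OR (NOT (R AND (P XOR Q)) AND S)   — expand XOR
⇔ (R AND ((P AND NOT Q) OR (NOT P AND Q)) AND NOT S) OR (NOT (R AND ((P AND NOT Q) OR (NOT P AND Q))) AND S)   — expand XOR
⇔ (R AND ((P AND NOT Q) OR (NOT P AND Q)) AND NOT S) OR ((NOT R OR NOT ((P AND NOT Q) OR (NOT P AND Q))) AND S)   — De Morgan
⇔ (R AND ((P AND NOT Q) OR (NOT P AND Q)) AND NOT S) OR ((NOT R OR (NOT (P AND NOT Q) AND NOT (NOT P AND Q))) AND S)   — De Morgan
⇔ (R AND ((P AND NOT Q) OR (NOT P AND Q)) AND NOT S) OR ((NOT R OR ((NOT P OR NOT NOT Q) AND NOT (NOT P AND Q))) AND S)   — De Morgan
⇔ (R AND ((P AND NOT Q) OR (NOT P AND Q)) AND NOT S) OR ((NOT R OR ((NOT P OR Q) AND NOT (NOT P AND Q))) AND S)   — double negation
⇔ (R AND ((P AND NOT Q) OR (NOT P AND Q)) AND NOT S) OR ((NOT R OR ((NOT P OR Q) AND (NOT NOT P OR NOT Q))) AND S)   — De Morgan
⇔ (R AND ((P AND NOT Q) OR (NOT P AND Q)) AND NOT S) OR ((NOT R OR ((NOT P OR Q) AND (P OR NOT Q))) AND S)   — double negation
⇔ (R AND P AND NOT Q AND NOT S) OR (R AND NOT P AND Q AND NOT S) OR (NOT R AND S) OR (NOT P AND P AND S) OR (NOT P AND NOT Q AND S) OR (Q AND P AND S) OR (Q AND NOT Q AND S)   — distribute AND over OR
⇔ (R AND P AND NOT Q AND NOT S) OR (R AND NOT P AND Q AND NOT S) OR (NOT R AND S) OR (NOT P AND NOT Q AND S) OR (Q AND P AND S)   — simplify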